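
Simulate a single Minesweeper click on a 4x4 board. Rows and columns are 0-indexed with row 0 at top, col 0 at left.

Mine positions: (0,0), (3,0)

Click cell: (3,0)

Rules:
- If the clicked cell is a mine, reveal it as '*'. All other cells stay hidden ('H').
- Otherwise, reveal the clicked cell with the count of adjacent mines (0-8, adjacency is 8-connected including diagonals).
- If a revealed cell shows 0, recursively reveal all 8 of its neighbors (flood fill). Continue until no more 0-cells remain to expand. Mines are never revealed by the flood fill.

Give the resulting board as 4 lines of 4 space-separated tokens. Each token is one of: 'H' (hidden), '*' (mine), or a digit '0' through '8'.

H H H H
H H H H
H H H H
* H H H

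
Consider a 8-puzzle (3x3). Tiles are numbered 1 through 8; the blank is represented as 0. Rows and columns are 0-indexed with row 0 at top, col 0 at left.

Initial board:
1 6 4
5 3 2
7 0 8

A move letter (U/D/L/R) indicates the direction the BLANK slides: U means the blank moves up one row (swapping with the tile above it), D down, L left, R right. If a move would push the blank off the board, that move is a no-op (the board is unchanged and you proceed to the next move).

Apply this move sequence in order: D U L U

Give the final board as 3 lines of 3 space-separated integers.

Answer: 0 6 4
1 5 2
7 3 8

Derivation:
After move 1 (D):
1 6 4
5 3 2
7 0 8

After move 2 (U):
1 6 4
5 0 2
7 3 8

After move 3 (L):
1 6 4
0 5 2
7 3 8

After move 4 (U):
0 6 4
1 5 2
7 3 8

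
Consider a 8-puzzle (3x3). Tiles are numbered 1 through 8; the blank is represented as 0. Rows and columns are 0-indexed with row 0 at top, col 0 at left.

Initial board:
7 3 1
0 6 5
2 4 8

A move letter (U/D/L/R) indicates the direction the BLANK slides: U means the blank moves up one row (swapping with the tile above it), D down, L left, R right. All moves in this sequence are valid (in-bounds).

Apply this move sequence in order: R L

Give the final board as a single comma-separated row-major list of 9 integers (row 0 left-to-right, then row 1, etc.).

Answer: 7, 3, 1, 0, 6, 5, 2, 4, 8

Derivation:
After move 1 (R):
7 3 1
6 0 5
2 4 8

After move 2 (L):
7 3 1
0 6 5
2 4 8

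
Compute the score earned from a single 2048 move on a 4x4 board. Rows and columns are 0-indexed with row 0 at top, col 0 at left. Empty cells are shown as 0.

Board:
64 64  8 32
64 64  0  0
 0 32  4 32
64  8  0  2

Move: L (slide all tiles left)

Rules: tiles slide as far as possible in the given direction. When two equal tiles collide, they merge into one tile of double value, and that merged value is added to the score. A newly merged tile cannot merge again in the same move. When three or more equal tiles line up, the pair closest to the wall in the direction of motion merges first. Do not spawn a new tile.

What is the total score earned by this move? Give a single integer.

Slide left:
row 0: [64, 64, 8, 32] -> [128, 8, 32, 0]  score +128 (running 128)
row 1: [64, 64, 0, 0] -> [128, 0, 0, 0]  score +128 (running 256)
row 2: [0, 32, 4, 32] -> [32, 4, 32, 0]  score +0 (running 256)
row 3: [64, 8, 0, 2] -> [64, 8, 2, 0]  score +0 (running 256)
Board after move:
128   8  32   0
128   0   0   0
 32   4  32   0
 64   8   2   0

Answer: 256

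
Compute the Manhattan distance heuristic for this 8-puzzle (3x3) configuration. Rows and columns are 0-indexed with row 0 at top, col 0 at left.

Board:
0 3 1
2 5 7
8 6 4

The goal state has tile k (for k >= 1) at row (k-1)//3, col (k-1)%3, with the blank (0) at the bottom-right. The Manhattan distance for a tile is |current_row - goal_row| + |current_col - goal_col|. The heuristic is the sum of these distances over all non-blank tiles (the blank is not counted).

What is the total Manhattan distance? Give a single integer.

Answer: 14

Derivation:
Tile 3: at (0,1), goal (0,2), distance |0-0|+|1-2| = 1
Tile 1: at (0,2), goal (0,0), distance |0-0|+|2-0| = 2
Tile 2: at (1,0), goal (0,1), distance |1-0|+|0-1| = 2
Tile 5: at (1,1), goal (1,1), distance |1-1|+|1-1| = 0
Tile 7: at (1,2), goal (2,0), distance |1-2|+|2-0| = 3
Tile 8: at (2,0), goal (2,1), distance |2-2|+|0-1| = 1
Tile 6: at (2,1), goal (1,2), distance |2-1|+|1-2| = 2
Tile 4: at (2,2), goal (1,0), distance |2-1|+|2-0| = 3
Sum: 1 + 2 + 2 + 0 + 3 + 1 + 2 + 3 = 14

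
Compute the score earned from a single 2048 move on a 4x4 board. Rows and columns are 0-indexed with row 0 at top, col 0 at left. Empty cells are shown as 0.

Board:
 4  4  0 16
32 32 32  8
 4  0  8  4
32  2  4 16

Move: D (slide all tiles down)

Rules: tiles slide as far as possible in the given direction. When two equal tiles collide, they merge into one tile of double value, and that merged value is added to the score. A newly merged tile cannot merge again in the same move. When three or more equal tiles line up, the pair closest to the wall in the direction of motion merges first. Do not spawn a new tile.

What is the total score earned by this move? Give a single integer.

Answer: 0

Derivation:
Slide down:
col 0: [4, 32, 4, 32] -> [4, 32, 4, 32]  score +0 (running 0)
col 1: [4, 32, 0, 2] -> [0, 4, 32, 2]  score +0 (running 0)
col 2: [0, 32, 8, 4] -> [0, 32, 8, 4]  score +0 (running 0)
col 3: [16, 8, 4, 16] -> [16, 8, 4, 16]  score +0 (running 0)
Board after move:
 4  0  0 16
32  4 32  8
 4 32  8  4
32  2  4 16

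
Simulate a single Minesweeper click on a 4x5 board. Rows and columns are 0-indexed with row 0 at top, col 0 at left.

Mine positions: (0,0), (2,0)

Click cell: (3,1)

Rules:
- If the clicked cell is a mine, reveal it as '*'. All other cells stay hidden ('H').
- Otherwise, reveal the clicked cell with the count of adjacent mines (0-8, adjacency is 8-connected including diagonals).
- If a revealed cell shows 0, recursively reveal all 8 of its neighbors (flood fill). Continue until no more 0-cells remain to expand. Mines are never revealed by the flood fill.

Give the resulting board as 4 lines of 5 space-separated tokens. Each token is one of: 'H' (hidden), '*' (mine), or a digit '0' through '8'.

H H H H H
H H H H H
H H H H H
H 1 H H H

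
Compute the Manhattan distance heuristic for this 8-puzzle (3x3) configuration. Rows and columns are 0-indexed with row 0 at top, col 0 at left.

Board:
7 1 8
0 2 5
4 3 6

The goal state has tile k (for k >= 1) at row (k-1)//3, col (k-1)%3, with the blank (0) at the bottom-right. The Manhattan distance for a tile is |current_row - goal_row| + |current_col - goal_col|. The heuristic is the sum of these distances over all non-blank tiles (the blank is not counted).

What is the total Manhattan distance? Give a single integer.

Answer: 13

Derivation:
Tile 7: (0,0)->(2,0) = 2
Tile 1: (0,1)->(0,0) = 1
Tile 8: (0,2)->(2,1) = 3
Tile 2: (1,1)->(0,1) = 1
Tile 5: (1,2)->(1,1) = 1
Tile 4: (2,0)->(1,0) = 1
Tile 3: (2,1)->(0,2) = 3
Tile 6: (2,2)->(1,2) = 1
Sum: 2 + 1 + 3 + 1 + 1 + 1 + 3 + 1 = 13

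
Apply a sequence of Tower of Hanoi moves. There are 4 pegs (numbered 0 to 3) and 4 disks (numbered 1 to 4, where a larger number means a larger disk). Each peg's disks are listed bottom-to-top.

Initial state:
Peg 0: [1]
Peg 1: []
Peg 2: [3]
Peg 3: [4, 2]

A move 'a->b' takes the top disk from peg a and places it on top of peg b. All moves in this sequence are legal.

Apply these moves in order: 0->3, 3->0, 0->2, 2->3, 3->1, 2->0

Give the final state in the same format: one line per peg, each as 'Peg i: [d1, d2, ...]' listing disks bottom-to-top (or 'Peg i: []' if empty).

Answer: Peg 0: [3]
Peg 1: [1]
Peg 2: []
Peg 3: [4, 2]

Derivation:
After move 1 (0->3):
Peg 0: []
Peg 1: []
Peg 2: [3]
Peg 3: [4, 2, 1]

After move 2 (3->0):
Peg 0: [1]
Peg 1: []
Peg 2: [3]
Peg 3: [4, 2]

After move 3 (0->2):
Peg 0: []
Peg 1: []
Peg 2: [3, 1]
Peg 3: [4, 2]

After move 4 (2->3):
Peg 0: []
Peg 1: []
Peg 2: [3]
Peg 3: [4, 2, 1]

After move 5 (3->1):
Peg 0: []
Peg 1: [1]
Peg 2: [3]
Peg 3: [4, 2]

After move 6 (2->0):
Peg 0: [3]
Peg 1: [1]
Peg 2: []
Peg 3: [4, 2]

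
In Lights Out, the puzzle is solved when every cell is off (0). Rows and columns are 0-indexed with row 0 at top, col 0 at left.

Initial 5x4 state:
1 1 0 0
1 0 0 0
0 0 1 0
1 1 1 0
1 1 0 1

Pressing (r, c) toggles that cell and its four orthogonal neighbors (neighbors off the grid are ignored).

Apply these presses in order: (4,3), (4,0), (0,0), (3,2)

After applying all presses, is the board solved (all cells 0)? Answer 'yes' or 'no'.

Answer: yes

Derivation:
After press 1 at (4,3):
1 1 0 0
1 0 0 0
0 0 1 0
1 1 1 1
1 1 1 0

After press 2 at (4,0):
1 1 0 0
1 0 0 0
0 0 1 0
0 1 1 1
0 0 1 0

After press 3 at (0,0):
0 0 0 0
0 0 0 0
0 0 1 0
0 1 1 1
0 0 1 0

After press 4 at (3,2):
0 0 0 0
0 0 0 0
0 0 0 0
0 0 0 0
0 0 0 0

Lights still on: 0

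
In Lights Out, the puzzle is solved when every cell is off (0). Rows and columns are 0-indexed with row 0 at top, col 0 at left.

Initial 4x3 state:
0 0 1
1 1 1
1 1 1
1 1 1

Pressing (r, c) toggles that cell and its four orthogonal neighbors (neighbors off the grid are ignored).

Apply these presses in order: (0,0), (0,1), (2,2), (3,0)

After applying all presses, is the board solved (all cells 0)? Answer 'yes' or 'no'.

Answer: yes

Derivation:
After press 1 at (0,0):
1 1 1
0 1 1
1 1 1
1 1 1

After press 2 at (0,1):
0 0 0
0 0 1
1 1 1
1 1 1

After press 3 at (2,2):
0 0 0
0 0 0
1 0 0
1 1 0

After press 4 at (3,0):
0 0 0
0 0 0
0 0 0
0 0 0

Lights still on: 0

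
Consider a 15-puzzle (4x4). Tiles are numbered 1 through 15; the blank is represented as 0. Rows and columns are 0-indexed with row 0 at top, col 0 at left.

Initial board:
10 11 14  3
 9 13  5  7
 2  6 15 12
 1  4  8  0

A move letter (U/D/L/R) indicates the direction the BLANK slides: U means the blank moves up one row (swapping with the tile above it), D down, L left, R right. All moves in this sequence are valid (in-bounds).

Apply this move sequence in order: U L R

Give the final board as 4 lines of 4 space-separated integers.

After move 1 (U):
10 11 14  3
 9 13  5  7
 2  6 15  0
 1  4  8 12

After move 2 (L):
10 11 14  3
 9 13  5  7
 2  6  0 15
 1  4  8 12

After move 3 (R):
10 11 14  3
 9 13  5  7
 2  6 15  0
 1  4  8 12

Answer: 10 11 14  3
 9 13  5  7
 2  6 15  0
 1  4  8 12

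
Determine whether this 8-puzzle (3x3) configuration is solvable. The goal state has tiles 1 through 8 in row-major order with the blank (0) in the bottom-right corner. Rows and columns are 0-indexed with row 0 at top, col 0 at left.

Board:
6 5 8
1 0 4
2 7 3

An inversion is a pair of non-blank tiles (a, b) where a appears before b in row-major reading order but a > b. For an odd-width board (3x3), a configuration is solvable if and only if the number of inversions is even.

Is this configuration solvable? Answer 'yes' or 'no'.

Answer: no

Derivation:
Inversions (pairs i<j in row-major order where tile[i] > tile[j] > 0): 17
17 is odd, so the puzzle is not solvable.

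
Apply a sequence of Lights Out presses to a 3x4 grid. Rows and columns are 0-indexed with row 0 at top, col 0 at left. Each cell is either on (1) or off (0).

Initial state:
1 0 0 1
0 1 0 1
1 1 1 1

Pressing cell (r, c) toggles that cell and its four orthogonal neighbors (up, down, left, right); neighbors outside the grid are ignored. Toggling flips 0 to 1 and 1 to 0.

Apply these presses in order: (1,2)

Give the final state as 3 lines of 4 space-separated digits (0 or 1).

Answer: 1 0 1 1
0 0 1 0
1 1 0 1

Derivation:
After press 1 at (1,2):
1 0 1 1
0 0 1 0
1 1 0 1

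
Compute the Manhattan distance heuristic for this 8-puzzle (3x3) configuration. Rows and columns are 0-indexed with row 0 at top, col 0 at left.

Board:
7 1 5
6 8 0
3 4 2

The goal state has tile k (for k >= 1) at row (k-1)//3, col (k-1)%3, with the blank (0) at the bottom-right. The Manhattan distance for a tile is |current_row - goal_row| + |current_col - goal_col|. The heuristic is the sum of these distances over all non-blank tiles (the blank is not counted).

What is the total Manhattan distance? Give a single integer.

Tile 7: (0,0)->(2,0) = 2
Tile 1: (0,1)->(0,0) = 1
Tile 5: (0,2)->(1,1) = 2
Tile 6: (1,0)->(1,2) = 2
Tile 8: (1,1)->(2,1) = 1
Tile 3: (2,0)->(0,2) = 4
Tile 4: (2,1)->(1,0) = 2
Tile 2: (2,2)->(0,1) = 3
Sum: 2 + 1 + 2 + 2 + 1 + 4 + 2 + 3 = 17

Answer: 17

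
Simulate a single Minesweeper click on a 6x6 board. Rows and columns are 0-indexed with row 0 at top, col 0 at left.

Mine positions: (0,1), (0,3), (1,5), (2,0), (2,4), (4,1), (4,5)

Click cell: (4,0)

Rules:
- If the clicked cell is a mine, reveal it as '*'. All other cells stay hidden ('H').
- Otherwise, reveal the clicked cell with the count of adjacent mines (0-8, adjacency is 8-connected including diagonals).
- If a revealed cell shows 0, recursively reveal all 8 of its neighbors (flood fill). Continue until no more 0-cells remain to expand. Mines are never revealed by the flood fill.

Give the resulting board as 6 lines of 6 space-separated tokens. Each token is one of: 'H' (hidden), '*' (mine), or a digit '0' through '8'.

H H H H H H
H H H H H H
H H H H H H
H H H H H H
1 H H H H H
H H H H H H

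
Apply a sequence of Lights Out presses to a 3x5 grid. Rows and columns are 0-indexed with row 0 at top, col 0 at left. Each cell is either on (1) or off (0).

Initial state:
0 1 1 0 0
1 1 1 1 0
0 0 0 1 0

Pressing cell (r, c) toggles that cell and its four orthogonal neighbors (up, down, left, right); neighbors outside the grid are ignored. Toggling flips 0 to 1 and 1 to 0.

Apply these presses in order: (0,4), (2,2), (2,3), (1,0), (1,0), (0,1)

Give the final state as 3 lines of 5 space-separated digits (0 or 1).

After press 1 at (0,4):
0 1 1 1 1
1 1 1 1 1
0 0 0 1 0

After press 2 at (2,2):
0 1 1 1 1
1 1 0 1 1
0 1 1 0 0

After press 3 at (2,3):
0 1 1 1 1
1 1 0 0 1
0 1 0 1 1

After press 4 at (1,0):
1 1 1 1 1
0 0 0 0 1
1 1 0 1 1

After press 5 at (1,0):
0 1 1 1 1
1 1 0 0 1
0 1 0 1 1

After press 6 at (0,1):
1 0 0 1 1
1 0 0 0 1
0 1 0 1 1

Answer: 1 0 0 1 1
1 0 0 0 1
0 1 0 1 1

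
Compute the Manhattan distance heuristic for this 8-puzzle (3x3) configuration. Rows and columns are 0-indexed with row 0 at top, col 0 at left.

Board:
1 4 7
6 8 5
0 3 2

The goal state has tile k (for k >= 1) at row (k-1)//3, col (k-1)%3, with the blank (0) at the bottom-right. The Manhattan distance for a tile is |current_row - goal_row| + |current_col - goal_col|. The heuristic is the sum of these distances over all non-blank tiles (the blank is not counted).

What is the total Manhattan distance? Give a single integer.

Answer: 16

Derivation:
Tile 1: (0,0)->(0,0) = 0
Tile 4: (0,1)->(1,0) = 2
Tile 7: (0,2)->(2,0) = 4
Tile 6: (1,0)->(1,2) = 2
Tile 8: (1,1)->(2,1) = 1
Tile 5: (1,2)->(1,1) = 1
Tile 3: (2,1)->(0,2) = 3
Tile 2: (2,2)->(0,1) = 3
Sum: 0 + 2 + 4 + 2 + 1 + 1 + 3 + 3 = 16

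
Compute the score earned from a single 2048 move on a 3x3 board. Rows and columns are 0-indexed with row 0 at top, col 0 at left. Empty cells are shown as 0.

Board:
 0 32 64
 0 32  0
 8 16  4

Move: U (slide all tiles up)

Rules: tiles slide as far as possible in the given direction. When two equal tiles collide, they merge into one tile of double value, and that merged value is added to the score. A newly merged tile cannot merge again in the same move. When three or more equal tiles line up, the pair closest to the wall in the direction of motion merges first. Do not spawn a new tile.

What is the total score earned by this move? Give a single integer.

Slide up:
col 0: [0, 0, 8] -> [8, 0, 0]  score +0 (running 0)
col 1: [32, 32, 16] -> [64, 16, 0]  score +64 (running 64)
col 2: [64, 0, 4] -> [64, 4, 0]  score +0 (running 64)
Board after move:
 8 64 64
 0 16  4
 0  0  0

Answer: 64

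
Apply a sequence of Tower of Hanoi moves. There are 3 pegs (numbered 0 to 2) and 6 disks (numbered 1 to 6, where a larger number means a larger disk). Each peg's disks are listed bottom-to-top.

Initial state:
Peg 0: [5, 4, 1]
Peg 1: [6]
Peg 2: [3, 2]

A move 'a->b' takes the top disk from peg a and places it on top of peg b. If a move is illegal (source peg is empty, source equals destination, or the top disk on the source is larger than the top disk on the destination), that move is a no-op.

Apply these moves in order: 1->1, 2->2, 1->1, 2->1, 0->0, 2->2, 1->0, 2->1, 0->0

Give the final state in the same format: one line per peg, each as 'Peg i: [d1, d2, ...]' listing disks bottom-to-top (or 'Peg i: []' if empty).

Answer: Peg 0: [5, 4, 1]
Peg 1: [6, 2]
Peg 2: [3]

Derivation:
After move 1 (1->1):
Peg 0: [5, 4, 1]
Peg 1: [6]
Peg 2: [3, 2]

After move 2 (2->2):
Peg 0: [5, 4, 1]
Peg 1: [6]
Peg 2: [3, 2]

After move 3 (1->1):
Peg 0: [5, 4, 1]
Peg 1: [6]
Peg 2: [3, 2]

After move 4 (2->1):
Peg 0: [5, 4, 1]
Peg 1: [6, 2]
Peg 2: [3]

After move 5 (0->0):
Peg 0: [5, 4, 1]
Peg 1: [6, 2]
Peg 2: [3]

After move 6 (2->2):
Peg 0: [5, 4, 1]
Peg 1: [6, 2]
Peg 2: [3]

After move 7 (1->0):
Peg 0: [5, 4, 1]
Peg 1: [6, 2]
Peg 2: [3]

After move 8 (2->1):
Peg 0: [5, 4, 1]
Peg 1: [6, 2]
Peg 2: [3]

After move 9 (0->0):
Peg 0: [5, 4, 1]
Peg 1: [6, 2]
Peg 2: [3]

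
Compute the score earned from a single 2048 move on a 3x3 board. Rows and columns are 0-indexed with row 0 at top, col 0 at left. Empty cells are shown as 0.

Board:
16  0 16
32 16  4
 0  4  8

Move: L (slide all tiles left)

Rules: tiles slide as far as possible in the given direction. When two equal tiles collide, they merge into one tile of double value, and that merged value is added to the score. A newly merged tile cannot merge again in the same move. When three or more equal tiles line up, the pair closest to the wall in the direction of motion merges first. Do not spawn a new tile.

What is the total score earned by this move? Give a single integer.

Answer: 32

Derivation:
Slide left:
row 0: [16, 0, 16] -> [32, 0, 0]  score +32 (running 32)
row 1: [32, 16, 4] -> [32, 16, 4]  score +0 (running 32)
row 2: [0, 4, 8] -> [4, 8, 0]  score +0 (running 32)
Board after move:
32  0  0
32 16  4
 4  8  0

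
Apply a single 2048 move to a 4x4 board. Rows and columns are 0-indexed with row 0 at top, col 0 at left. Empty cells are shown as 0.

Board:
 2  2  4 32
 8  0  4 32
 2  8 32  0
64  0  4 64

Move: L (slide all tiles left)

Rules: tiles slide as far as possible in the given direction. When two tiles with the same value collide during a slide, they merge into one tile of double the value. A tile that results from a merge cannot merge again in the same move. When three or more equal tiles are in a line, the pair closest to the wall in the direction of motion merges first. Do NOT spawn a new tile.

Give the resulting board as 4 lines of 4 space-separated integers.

Slide left:
row 0: [2, 2, 4, 32] -> [4, 4, 32, 0]
row 1: [8, 0, 4, 32] -> [8, 4, 32, 0]
row 2: [2, 8, 32, 0] -> [2, 8, 32, 0]
row 3: [64, 0, 4, 64] -> [64, 4, 64, 0]

Answer:  4  4 32  0
 8  4 32  0
 2  8 32  0
64  4 64  0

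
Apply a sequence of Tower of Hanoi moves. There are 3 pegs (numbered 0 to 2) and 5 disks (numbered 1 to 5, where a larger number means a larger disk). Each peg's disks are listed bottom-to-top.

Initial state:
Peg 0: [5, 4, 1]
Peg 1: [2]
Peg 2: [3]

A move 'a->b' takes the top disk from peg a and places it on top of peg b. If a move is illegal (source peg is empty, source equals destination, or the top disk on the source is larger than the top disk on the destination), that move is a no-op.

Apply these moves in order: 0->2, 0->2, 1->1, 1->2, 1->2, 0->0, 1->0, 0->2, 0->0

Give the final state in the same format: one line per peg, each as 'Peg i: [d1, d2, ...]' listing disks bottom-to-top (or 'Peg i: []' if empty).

After move 1 (0->2):
Peg 0: [5, 4]
Peg 1: [2]
Peg 2: [3, 1]

After move 2 (0->2):
Peg 0: [5, 4]
Peg 1: [2]
Peg 2: [3, 1]

After move 3 (1->1):
Peg 0: [5, 4]
Peg 1: [2]
Peg 2: [3, 1]

After move 4 (1->2):
Peg 0: [5, 4]
Peg 1: [2]
Peg 2: [3, 1]

After move 5 (1->2):
Peg 0: [5, 4]
Peg 1: [2]
Peg 2: [3, 1]

After move 6 (0->0):
Peg 0: [5, 4]
Peg 1: [2]
Peg 2: [3, 1]

After move 7 (1->0):
Peg 0: [5, 4, 2]
Peg 1: []
Peg 2: [3, 1]

After move 8 (0->2):
Peg 0: [5, 4, 2]
Peg 1: []
Peg 2: [3, 1]

After move 9 (0->0):
Peg 0: [5, 4, 2]
Peg 1: []
Peg 2: [3, 1]

Answer: Peg 0: [5, 4, 2]
Peg 1: []
Peg 2: [3, 1]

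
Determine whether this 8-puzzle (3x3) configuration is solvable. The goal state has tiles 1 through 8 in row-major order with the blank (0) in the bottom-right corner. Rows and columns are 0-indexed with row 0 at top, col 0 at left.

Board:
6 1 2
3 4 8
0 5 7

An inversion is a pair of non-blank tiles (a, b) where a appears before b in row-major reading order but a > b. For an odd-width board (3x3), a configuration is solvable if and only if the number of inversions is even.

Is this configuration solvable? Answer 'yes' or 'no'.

Answer: no

Derivation:
Inversions (pairs i<j in row-major order where tile[i] > tile[j] > 0): 7
7 is odd, so the puzzle is not solvable.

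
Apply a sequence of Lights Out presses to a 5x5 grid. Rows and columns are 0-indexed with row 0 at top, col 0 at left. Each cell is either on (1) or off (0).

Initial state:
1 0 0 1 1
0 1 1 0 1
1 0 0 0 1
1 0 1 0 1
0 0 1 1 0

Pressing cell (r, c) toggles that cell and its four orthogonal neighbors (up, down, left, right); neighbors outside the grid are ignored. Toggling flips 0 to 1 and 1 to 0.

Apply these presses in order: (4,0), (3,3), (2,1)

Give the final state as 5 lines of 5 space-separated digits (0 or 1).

Answer: 1 0 0 1 1
0 0 1 0 1
0 1 1 1 1
0 1 0 1 0
1 1 1 0 0

Derivation:
After press 1 at (4,0):
1 0 0 1 1
0 1 1 0 1
1 0 0 0 1
0 0 1 0 1
1 1 1 1 0

After press 2 at (3,3):
1 0 0 1 1
0 1 1 0 1
1 0 0 1 1
0 0 0 1 0
1 1 1 0 0

After press 3 at (2,1):
1 0 0 1 1
0 0 1 0 1
0 1 1 1 1
0 1 0 1 0
1 1 1 0 0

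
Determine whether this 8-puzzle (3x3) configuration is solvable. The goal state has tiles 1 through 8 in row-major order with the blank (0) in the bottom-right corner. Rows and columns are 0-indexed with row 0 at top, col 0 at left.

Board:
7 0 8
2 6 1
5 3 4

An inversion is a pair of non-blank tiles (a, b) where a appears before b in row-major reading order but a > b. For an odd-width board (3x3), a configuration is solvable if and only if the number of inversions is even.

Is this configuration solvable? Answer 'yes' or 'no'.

Answer: no

Derivation:
Inversions (pairs i<j in row-major order where tile[i] > tile[j] > 0): 19
19 is odd, so the puzzle is not solvable.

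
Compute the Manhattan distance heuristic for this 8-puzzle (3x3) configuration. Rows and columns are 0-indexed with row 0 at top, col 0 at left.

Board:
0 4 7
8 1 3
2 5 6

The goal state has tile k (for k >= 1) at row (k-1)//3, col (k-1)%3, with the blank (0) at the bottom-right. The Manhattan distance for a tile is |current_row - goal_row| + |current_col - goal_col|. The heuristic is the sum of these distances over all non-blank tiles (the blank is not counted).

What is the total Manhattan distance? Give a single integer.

Answer: 16

Derivation:
Tile 4: at (0,1), goal (1,0), distance |0-1|+|1-0| = 2
Tile 7: at (0,2), goal (2,0), distance |0-2|+|2-0| = 4
Tile 8: at (1,0), goal (2,1), distance |1-2|+|0-1| = 2
Tile 1: at (1,1), goal (0,0), distance |1-0|+|1-0| = 2
Tile 3: at (1,2), goal (0,2), distance |1-0|+|2-2| = 1
Tile 2: at (2,0), goal (0,1), distance |2-0|+|0-1| = 3
Tile 5: at (2,1), goal (1,1), distance |2-1|+|1-1| = 1
Tile 6: at (2,2), goal (1,2), distance |2-1|+|2-2| = 1
Sum: 2 + 4 + 2 + 2 + 1 + 3 + 1 + 1 = 16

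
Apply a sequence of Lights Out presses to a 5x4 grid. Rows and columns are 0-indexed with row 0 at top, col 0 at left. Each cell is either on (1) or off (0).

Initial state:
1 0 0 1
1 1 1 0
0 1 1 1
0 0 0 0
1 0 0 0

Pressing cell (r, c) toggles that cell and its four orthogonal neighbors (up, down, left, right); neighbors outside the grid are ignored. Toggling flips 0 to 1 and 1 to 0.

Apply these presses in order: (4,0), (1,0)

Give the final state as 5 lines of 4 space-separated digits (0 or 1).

Answer: 0 0 0 1
0 0 1 0
1 1 1 1
1 0 0 0
0 1 0 0

Derivation:
After press 1 at (4,0):
1 0 0 1
1 1 1 0
0 1 1 1
1 0 0 0
0 1 0 0

After press 2 at (1,0):
0 0 0 1
0 0 1 0
1 1 1 1
1 0 0 0
0 1 0 0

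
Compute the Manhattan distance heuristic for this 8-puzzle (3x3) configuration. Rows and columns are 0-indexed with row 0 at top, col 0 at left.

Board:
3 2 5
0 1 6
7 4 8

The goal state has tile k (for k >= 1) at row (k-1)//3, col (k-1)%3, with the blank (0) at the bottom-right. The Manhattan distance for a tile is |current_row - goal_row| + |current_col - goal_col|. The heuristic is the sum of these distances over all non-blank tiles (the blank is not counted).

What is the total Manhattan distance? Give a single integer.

Answer: 9

Derivation:
Tile 3: at (0,0), goal (0,2), distance |0-0|+|0-2| = 2
Tile 2: at (0,1), goal (0,1), distance |0-0|+|1-1| = 0
Tile 5: at (0,2), goal (1,1), distance |0-1|+|2-1| = 2
Tile 1: at (1,1), goal (0,0), distance |1-0|+|1-0| = 2
Tile 6: at (1,2), goal (1,2), distance |1-1|+|2-2| = 0
Tile 7: at (2,0), goal (2,0), distance |2-2|+|0-0| = 0
Tile 4: at (2,1), goal (1,0), distance |2-1|+|1-0| = 2
Tile 8: at (2,2), goal (2,1), distance |2-2|+|2-1| = 1
Sum: 2 + 0 + 2 + 2 + 0 + 0 + 2 + 1 = 9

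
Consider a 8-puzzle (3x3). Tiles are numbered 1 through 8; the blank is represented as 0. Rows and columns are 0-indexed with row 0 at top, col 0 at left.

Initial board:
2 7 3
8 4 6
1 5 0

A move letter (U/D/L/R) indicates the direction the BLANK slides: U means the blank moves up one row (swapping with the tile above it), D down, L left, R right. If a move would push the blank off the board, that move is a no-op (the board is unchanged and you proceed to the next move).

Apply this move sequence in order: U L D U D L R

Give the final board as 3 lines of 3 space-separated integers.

After move 1 (U):
2 7 3
8 4 0
1 5 6

After move 2 (L):
2 7 3
8 0 4
1 5 6

After move 3 (D):
2 7 3
8 5 4
1 0 6

After move 4 (U):
2 7 3
8 0 4
1 5 6

After move 5 (D):
2 7 3
8 5 4
1 0 6

After move 6 (L):
2 7 3
8 5 4
0 1 6

After move 7 (R):
2 7 3
8 5 4
1 0 6

Answer: 2 7 3
8 5 4
1 0 6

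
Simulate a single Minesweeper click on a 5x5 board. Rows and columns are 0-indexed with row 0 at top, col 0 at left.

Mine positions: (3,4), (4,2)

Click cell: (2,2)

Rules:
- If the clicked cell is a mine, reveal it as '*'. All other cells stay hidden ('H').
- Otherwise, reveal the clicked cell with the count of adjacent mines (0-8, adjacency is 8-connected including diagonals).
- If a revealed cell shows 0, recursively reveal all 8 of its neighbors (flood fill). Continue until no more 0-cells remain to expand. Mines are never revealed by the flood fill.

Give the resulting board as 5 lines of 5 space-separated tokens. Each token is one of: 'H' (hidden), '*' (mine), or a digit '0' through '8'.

0 0 0 0 0
0 0 0 0 0
0 0 0 1 1
0 1 1 2 H
0 1 H H H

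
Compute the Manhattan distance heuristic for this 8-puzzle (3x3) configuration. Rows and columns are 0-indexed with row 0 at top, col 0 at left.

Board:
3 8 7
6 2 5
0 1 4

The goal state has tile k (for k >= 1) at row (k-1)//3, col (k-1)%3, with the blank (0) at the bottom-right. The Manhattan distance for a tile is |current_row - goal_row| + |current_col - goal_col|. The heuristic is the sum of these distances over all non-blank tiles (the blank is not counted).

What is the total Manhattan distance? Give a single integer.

Tile 3: (0,0)->(0,2) = 2
Tile 8: (0,1)->(2,1) = 2
Tile 7: (0,2)->(2,0) = 4
Tile 6: (1,0)->(1,2) = 2
Tile 2: (1,1)->(0,1) = 1
Tile 5: (1,2)->(1,1) = 1
Tile 1: (2,1)->(0,0) = 3
Tile 4: (2,2)->(1,0) = 3
Sum: 2 + 2 + 4 + 2 + 1 + 1 + 3 + 3 = 18

Answer: 18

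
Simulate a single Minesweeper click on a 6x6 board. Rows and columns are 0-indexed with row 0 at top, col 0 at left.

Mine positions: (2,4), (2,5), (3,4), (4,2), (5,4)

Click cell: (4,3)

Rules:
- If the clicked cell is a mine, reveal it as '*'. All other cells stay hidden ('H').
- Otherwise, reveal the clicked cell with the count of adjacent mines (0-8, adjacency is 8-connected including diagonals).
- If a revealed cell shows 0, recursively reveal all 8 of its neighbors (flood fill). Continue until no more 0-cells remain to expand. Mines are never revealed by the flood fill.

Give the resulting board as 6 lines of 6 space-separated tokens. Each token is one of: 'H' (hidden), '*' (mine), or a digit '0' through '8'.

H H H H H H
H H H H H H
H H H H H H
H H H H H H
H H H 3 H H
H H H H H H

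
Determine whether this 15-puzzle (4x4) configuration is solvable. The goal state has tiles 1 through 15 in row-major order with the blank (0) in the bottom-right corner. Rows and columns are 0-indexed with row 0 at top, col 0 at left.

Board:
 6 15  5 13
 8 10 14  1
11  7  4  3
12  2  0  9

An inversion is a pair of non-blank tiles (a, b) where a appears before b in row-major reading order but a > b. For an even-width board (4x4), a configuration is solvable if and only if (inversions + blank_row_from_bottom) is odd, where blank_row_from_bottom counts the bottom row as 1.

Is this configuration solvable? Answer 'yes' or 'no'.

Inversions: 64
Blank is in row 3 (0-indexed from top), which is row 1 counting from the bottom (bottom = 1).
64 + 1 = 65, which is odd, so the puzzle is solvable.

Answer: yes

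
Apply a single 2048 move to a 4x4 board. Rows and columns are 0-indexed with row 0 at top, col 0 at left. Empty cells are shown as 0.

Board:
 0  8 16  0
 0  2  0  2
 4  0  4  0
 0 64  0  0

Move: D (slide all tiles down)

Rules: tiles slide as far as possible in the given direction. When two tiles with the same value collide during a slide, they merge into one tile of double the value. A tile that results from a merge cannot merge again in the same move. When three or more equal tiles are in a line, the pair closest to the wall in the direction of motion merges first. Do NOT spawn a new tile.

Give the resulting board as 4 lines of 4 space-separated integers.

Slide down:
col 0: [0, 0, 4, 0] -> [0, 0, 0, 4]
col 1: [8, 2, 0, 64] -> [0, 8, 2, 64]
col 2: [16, 0, 4, 0] -> [0, 0, 16, 4]
col 3: [0, 2, 0, 0] -> [0, 0, 0, 2]

Answer:  0  0  0  0
 0  8  0  0
 0  2 16  0
 4 64  4  2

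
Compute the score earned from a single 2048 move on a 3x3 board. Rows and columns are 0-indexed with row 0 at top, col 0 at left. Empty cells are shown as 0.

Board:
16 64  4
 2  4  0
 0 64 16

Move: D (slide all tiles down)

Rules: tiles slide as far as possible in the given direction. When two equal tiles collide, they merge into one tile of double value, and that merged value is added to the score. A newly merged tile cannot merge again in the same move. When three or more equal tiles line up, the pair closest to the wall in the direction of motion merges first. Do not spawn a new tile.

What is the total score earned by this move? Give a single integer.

Answer: 0

Derivation:
Slide down:
col 0: [16, 2, 0] -> [0, 16, 2]  score +0 (running 0)
col 1: [64, 4, 64] -> [64, 4, 64]  score +0 (running 0)
col 2: [4, 0, 16] -> [0, 4, 16]  score +0 (running 0)
Board after move:
 0 64  0
16  4  4
 2 64 16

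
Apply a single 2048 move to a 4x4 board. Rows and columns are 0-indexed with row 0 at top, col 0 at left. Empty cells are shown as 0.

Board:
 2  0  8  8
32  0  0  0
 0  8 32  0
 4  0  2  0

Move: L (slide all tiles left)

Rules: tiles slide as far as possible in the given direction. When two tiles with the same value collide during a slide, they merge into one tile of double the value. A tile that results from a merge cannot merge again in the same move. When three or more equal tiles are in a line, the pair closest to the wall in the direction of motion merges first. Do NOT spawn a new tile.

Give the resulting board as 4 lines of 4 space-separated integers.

Slide left:
row 0: [2, 0, 8, 8] -> [2, 16, 0, 0]
row 1: [32, 0, 0, 0] -> [32, 0, 0, 0]
row 2: [0, 8, 32, 0] -> [8, 32, 0, 0]
row 3: [4, 0, 2, 0] -> [4, 2, 0, 0]

Answer:  2 16  0  0
32  0  0  0
 8 32  0  0
 4  2  0  0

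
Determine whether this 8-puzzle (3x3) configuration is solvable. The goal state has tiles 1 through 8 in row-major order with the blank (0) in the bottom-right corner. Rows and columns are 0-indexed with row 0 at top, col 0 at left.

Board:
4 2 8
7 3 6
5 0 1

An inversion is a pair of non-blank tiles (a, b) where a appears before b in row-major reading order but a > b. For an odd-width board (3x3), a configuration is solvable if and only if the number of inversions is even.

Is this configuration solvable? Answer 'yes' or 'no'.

Answer: no

Derivation:
Inversions (pairs i<j in row-major order where tile[i] > tile[j] > 0): 17
17 is odd, so the puzzle is not solvable.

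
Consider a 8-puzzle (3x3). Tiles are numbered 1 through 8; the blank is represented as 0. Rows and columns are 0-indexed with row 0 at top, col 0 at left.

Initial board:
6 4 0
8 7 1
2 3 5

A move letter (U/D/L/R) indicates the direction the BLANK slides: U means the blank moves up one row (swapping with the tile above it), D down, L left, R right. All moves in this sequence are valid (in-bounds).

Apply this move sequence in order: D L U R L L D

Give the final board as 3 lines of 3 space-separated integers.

Answer: 8 6 1
0 4 7
2 3 5

Derivation:
After move 1 (D):
6 4 1
8 7 0
2 3 5

After move 2 (L):
6 4 1
8 0 7
2 3 5

After move 3 (U):
6 0 1
8 4 7
2 3 5

After move 4 (R):
6 1 0
8 4 7
2 3 5

After move 5 (L):
6 0 1
8 4 7
2 3 5

After move 6 (L):
0 6 1
8 4 7
2 3 5

After move 7 (D):
8 6 1
0 4 7
2 3 5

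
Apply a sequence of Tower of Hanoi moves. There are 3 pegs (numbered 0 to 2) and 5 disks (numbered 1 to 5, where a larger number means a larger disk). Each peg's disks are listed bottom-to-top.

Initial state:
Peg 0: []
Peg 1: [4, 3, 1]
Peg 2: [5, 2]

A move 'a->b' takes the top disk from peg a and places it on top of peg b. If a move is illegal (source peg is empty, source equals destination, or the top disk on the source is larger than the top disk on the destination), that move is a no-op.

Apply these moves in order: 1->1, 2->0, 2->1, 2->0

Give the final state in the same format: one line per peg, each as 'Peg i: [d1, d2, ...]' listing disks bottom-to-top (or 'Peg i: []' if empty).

Answer: Peg 0: [2]
Peg 1: [4, 3, 1]
Peg 2: [5]

Derivation:
After move 1 (1->1):
Peg 0: []
Peg 1: [4, 3, 1]
Peg 2: [5, 2]

After move 2 (2->0):
Peg 0: [2]
Peg 1: [4, 3, 1]
Peg 2: [5]

After move 3 (2->1):
Peg 0: [2]
Peg 1: [4, 3, 1]
Peg 2: [5]

After move 4 (2->0):
Peg 0: [2]
Peg 1: [4, 3, 1]
Peg 2: [5]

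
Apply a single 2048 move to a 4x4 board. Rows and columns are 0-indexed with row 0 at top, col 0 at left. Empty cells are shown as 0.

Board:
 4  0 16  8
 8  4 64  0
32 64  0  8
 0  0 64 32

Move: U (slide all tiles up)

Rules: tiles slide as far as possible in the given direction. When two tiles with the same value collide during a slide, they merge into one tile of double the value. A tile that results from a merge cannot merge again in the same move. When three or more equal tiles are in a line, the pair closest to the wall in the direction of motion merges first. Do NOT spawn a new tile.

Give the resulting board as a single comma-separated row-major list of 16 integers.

Slide up:
col 0: [4, 8, 32, 0] -> [4, 8, 32, 0]
col 1: [0, 4, 64, 0] -> [4, 64, 0, 0]
col 2: [16, 64, 0, 64] -> [16, 128, 0, 0]
col 3: [8, 0, 8, 32] -> [16, 32, 0, 0]

Answer: 4, 4, 16, 16, 8, 64, 128, 32, 32, 0, 0, 0, 0, 0, 0, 0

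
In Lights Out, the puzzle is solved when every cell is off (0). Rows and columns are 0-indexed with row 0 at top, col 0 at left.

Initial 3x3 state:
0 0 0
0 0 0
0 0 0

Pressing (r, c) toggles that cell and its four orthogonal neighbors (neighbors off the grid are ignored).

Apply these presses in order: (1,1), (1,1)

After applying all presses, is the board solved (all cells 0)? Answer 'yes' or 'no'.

After press 1 at (1,1):
0 1 0
1 1 1
0 1 0

After press 2 at (1,1):
0 0 0
0 0 0
0 0 0

Lights still on: 0

Answer: yes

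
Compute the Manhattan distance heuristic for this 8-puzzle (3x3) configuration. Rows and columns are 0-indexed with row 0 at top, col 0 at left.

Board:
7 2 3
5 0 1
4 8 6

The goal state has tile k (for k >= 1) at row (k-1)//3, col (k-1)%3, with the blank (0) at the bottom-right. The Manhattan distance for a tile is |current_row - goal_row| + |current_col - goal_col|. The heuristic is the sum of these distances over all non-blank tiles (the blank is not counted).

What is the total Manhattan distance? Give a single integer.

Tile 7: (0,0)->(2,0) = 2
Tile 2: (0,1)->(0,1) = 0
Tile 3: (0,2)->(0,2) = 0
Tile 5: (1,0)->(1,1) = 1
Tile 1: (1,2)->(0,0) = 3
Tile 4: (2,0)->(1,0) = 1
Tile 8: (2,1)->(2,1) = 0
Tile 6: (2,2)->(1,2) = 1
Sum: 2 + 0 + 0 + 1 + 3 + 1 + 0 + 1 = 8

Answer: 8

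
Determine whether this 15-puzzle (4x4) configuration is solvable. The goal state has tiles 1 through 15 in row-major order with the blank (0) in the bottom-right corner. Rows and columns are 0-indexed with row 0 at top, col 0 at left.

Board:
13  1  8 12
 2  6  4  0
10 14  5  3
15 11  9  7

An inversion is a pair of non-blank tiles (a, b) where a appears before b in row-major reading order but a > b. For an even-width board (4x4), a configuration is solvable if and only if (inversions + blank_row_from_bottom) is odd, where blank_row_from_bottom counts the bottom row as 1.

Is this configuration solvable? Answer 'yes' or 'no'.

Inversions: 47
Blank is in row 1 (0-indexed from top), which is row 3 counting from the bottom (bottom = 1).
47 + 3 = 50, which is even, so the puzzle is not solvable.

Answer: no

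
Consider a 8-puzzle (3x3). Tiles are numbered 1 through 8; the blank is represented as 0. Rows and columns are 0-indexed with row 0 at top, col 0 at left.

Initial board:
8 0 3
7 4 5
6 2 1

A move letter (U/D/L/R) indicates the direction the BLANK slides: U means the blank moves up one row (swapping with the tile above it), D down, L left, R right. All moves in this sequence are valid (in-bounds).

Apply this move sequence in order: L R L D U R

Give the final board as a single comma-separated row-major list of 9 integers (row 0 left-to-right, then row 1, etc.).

Answer: 8, 0, 3, 7, 4, 5, 6, 2, 1

Derivation:
After move 1 (L):
0 8 3
7 4 5
6 2 1

After move 2 (R):
8 0 3
7 4 5
6 2 1

After move 3 (L):
0 8 3
7 4 5
6 2 1

After move 4 (D):
7 8 3
0 4 5
6 2 1

After move 5 (U):
0 8 3
7 4 5
6 2 1

After move 6 (R):
8 0 3
7 4 5
6 2 1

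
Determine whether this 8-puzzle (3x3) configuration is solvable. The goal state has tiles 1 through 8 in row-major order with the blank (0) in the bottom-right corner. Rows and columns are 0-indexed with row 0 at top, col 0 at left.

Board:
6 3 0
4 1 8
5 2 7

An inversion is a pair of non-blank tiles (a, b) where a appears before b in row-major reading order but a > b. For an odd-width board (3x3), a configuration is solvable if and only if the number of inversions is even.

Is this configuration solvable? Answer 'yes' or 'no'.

Inversions (pairs i<j in row-major order where tile[i] > tile[j] > 0): 13
13 is odd, so the puzzle is not solvable.

Answer: no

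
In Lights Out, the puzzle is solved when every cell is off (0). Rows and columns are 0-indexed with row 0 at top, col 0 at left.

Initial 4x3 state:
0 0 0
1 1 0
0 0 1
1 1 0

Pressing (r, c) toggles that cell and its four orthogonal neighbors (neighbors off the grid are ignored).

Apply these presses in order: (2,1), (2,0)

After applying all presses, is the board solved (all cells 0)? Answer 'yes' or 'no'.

Answer: yes

Derivation:
After press 1 at (2,1):
0 0 0
1 0 0
1 1 0
1 0 0

After press 2 at (2,0):
0 0 0
0 0 0
0 0 0
0 0 0

Lights still on: 0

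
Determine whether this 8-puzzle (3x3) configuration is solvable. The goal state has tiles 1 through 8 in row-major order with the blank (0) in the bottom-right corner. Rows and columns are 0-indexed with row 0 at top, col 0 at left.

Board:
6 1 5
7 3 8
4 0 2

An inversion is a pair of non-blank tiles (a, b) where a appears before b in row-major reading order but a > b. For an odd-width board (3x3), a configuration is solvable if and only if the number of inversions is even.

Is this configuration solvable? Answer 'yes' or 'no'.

Inversions (pairs i<j in row-major order where tile[i] > tile[j] > 0): 15
15 is odd, so the puzzle is not solvable.

Answer: no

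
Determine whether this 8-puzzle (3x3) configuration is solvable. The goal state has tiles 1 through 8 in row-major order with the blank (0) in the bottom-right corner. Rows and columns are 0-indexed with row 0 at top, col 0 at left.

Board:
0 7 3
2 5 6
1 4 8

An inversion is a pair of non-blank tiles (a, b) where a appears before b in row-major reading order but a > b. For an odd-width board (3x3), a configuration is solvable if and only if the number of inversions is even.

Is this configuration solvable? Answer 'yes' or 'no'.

Answer: no

Derivation:
Inversions (pairs i<j in row-major order where tile[i] > tile[j] > 0): 13
13 is odd, so the puzzle is not solvable.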